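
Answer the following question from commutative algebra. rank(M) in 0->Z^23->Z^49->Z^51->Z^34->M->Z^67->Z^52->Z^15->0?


Alt sum=0:
(-1)^0*23 + (-1)^1*49 + (-1)^2*51 + (-1)^3*34 + (-1)^4*? + (-1)^5*67 + (-1)^6*52 + (-1)^7*15=0
rank(M)=39


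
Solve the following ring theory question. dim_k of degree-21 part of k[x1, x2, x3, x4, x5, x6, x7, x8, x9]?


C(d+n-1,n-1)=C(29,8)=4292145


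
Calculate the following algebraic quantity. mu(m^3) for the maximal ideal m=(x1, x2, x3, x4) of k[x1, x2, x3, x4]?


Graded Nakayama: mu(m^d) = dim_k (m^d/m^(d+1)) = #degree-3 monomials in 4 vars
C(n+d-1,d)=C(6,3)=20


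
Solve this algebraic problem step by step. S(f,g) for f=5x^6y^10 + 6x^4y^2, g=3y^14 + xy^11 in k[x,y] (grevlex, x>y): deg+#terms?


LT(f)=5x^6y^10, LT(g)=3y^14
lcm(LM)=x^6y^14
S(f,g) (scaled by 15 to clear denominators) = 3y^4*f - 5x^6*g = -5x^7y^11 + 18x^4y^6
2 terms, deg 18.
18+2=20


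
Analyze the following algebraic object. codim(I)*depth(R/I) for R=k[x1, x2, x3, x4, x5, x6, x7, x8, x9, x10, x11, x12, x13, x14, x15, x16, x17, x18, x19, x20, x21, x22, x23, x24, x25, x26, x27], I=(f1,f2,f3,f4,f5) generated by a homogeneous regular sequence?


codim=5, depth=dim(R/I)=27-5=22
Product=5*22=110


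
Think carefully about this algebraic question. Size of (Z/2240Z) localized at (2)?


2-primary part: 2240=2^6*35
Size=2^6=64


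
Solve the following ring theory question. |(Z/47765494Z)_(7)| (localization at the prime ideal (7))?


7-primary part: 47765494=7^7*58
Size=7^7=823543


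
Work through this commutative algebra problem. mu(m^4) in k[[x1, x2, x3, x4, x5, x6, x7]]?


C(n+d-1,d)=C(10,4)=210


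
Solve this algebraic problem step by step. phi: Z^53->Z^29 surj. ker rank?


rank(ker) = 53-29 = 24


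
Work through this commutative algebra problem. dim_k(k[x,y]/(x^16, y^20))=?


Basis: x^i*y^j, i<16, j<20
16*20=320


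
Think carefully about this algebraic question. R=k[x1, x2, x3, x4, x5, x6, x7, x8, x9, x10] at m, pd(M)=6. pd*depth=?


pd+depth=10
depth=10-6=4
pd*depth=6*4=24


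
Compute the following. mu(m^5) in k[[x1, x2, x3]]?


C(n+d-1,d)=C(7,5)=21


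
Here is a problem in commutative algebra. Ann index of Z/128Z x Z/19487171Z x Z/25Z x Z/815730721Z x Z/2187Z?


Exponent = lcm of the cyclic orders; pairwise coprime => product.
2^7*11^7*5^2*13^8*3^7=128*19487171*25*815730721*2187=111248554296081908534400


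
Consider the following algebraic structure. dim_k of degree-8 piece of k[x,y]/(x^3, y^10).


k[x,y], I = (x^3, y^10), d = 8
Need i < 3 and d-i < 10.
Range: 0 <= i <= 2.
H(8) = 3


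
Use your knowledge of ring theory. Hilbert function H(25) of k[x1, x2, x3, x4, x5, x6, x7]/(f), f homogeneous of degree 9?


C(31,6)-C(22,6)=736281-74613=661668


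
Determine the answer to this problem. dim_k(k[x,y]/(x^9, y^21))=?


Basis: x^i*y^j, i<9, j<21
9*21=189


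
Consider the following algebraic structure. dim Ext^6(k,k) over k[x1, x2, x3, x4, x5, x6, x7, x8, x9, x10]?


C(n,i)=C(10,6)=210


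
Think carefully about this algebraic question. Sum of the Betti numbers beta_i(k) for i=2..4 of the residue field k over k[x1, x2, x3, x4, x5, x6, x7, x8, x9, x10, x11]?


Koszul resolution: beta_i(k)=C(n,i), n=11
C(11,2)=55, C(11,3)=165, C(11,4)=330
Sum=550


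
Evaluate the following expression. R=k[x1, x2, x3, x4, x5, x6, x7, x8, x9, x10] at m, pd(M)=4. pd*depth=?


pd+depth=10
depth=10-4=6
pd*depth=4*6=24


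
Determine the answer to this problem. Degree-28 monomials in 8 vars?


C(d+n-1,n-1)=C(35,7)=6724520


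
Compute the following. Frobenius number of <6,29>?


gcd(6,29)=1 => F=ab-a-b=6*29-6-29=174-35=139


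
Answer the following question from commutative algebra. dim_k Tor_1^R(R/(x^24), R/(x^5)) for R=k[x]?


Tor_1(R/I,R/J)=(I cap J)/IJ=(x^24)/(x^29)
dim=29-24=min(24,5)=5


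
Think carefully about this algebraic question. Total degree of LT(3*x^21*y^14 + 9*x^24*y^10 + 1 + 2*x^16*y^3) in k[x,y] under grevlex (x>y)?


LT: 3*x^21*y^14
deg_x=21, deg_y=14
Total=21+14=35


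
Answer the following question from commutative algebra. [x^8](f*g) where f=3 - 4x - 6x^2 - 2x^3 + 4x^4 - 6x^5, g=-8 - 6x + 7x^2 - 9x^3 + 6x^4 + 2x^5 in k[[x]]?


[x^8] = sum a_i*b_j, i+j=8
  -2*2=-4
  4*6=24
  -6*-9=54
Sum=74


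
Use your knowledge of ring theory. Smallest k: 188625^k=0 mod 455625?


188625^k mod 455625:
k=1: 188625
k=2: 90000
k=3: 118125
k=4: 354375
k=5: 151875
k=6: 0
First zero at k = 6


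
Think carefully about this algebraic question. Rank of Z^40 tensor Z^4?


rank(M(x)N) = rank(M)*rank(N)
40*4 = 160


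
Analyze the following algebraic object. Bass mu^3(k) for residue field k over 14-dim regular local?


C(n,i)=C(14,3)=364


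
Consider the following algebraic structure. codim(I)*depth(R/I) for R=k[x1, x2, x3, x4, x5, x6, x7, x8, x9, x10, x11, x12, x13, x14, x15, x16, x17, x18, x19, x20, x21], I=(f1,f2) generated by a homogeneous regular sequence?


codim=2, depth=dim(R/I)=21-2=19
Product=2*19=38


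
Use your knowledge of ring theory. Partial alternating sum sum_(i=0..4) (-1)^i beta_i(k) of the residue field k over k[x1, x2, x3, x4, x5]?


Koszul resolution: beta_i(k)=C(n,i), n=5
sum_(i=0..p) (-1)^i C(n,i) = (-1)^p C(n-1,p)
(-1)^4*C(4,4) = (-1)^4*1 = 1


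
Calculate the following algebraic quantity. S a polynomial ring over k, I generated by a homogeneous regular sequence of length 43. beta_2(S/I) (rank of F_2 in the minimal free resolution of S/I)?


Regular sequence => Koszul complex is the minimal free resolution.
Syz_1 minimally generated by Koszul relations f_i*e_j - f_j*e_i (i<j): mu(Syz_1) = beta_2 = C(m,2) = m(m-1)/2
m=43
43*42/2 = 903


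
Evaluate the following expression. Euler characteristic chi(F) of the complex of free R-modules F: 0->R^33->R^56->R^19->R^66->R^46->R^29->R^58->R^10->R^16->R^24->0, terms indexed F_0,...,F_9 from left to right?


chi = sum (-1)^i * rank:
(-1)^0*33=33
(-1)^1*56=-56
(-1)^2*19=19
(-1)^3*66=-66
(-1)^4*46=46
(-1)^5*29=-29
(-1)^6*58=58
(-1)^7*10=-10
(-1)^8*16=16
(-1)^9*24=-24
chi=-13


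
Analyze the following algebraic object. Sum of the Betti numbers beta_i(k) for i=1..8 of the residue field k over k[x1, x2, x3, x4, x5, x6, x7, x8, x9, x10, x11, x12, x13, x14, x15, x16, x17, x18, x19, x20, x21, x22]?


Koszul resolution: beta_i(k)=C(n,i), n=22
C(22,1)=22, C(22,2)=231, C(22,3)=1540, C(22,4)=7315, C(22,5)=26334, C(22,6)=74613, C(22,7)=170544, C(22,8)=319770
Sum=600369


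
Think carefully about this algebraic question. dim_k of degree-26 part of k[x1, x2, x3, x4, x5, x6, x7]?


C(d+n-1,n-1)=C(32,6)=906192


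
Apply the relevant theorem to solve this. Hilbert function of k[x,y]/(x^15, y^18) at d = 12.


k[x,y], I = (x^15, y^18), d = 12
Need i < 15 and d-i < 18.
Range: 0 <= i <= 12.
H(12) = 13


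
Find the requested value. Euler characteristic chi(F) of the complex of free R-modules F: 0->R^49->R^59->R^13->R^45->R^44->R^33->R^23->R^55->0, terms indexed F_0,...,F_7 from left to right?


chi = sum (-1)^i * rank:
(-1)^0*49=49
(-1)^1*59=-59
(-1)^2*13=13
(-1)^3*45=-45
(-1)^4*44=44
(-1)^5*33=-33
(-1)^6*23=23
(-1)^7*55=-55
chi=-63


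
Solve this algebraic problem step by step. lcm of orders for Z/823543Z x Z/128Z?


Exponent = lcm of the cyclic orders; pairwise coprime => product.
7^7*2^7=823543*128=105413504


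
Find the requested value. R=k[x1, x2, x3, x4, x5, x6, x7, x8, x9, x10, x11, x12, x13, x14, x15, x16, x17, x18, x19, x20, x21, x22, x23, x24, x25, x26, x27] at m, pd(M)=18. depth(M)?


pd+depth=depth(R)=27
depth=27-18=9


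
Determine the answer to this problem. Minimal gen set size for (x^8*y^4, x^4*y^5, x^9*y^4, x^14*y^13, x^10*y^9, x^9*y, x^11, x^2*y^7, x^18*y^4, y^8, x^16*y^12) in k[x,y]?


Remove redundant (divisible by others).
x^16*y^12 redundant.
x^18*y^4 redundant.
x^10*y^9 redundant.
x^9*y^4 redundant.
x^14*y^13 redundant.
Min: x^11, x^9*y, x^8*y^4, x^4*y^5, x^2*y^7, y^8
Count=6


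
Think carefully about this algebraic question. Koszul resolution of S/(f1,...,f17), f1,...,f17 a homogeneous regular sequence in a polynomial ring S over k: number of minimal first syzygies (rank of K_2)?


Regular sequence => Koszul complex is the minimal free resolution.
Syz_1 minimally generated by Koszul relations f_i*e_j - f_j*e_i (i<j): mu(Syz_1) = beta_2 = C(m,2) = m(m-1)/2
m=17
17*16/2 = 136


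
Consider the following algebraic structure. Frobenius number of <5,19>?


gcd(5,19)=1 => F=ab-a-b=5*19-5-19=95-24=71


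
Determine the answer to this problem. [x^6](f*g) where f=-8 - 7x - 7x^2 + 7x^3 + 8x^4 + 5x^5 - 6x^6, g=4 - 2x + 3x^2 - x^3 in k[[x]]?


[x^6] = sum a_i*b_j, i+j=6
  7*-1=-7
  8*3=24
  5*-2=-10
  -6*4=-24
Sum=-17


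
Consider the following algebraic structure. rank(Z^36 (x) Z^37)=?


rank(M(x)N) = rank(M)*rank(N)
36*37 = 1332


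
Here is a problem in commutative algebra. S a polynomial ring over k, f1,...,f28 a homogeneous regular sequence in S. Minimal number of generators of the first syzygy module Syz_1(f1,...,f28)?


Regular sequence => Koszul complex is the minimal free resolution.
Syz_1 minimally generated by Koszul relations f_i*e_j - f_j*e_i (i<j): mu(Syz_1) = beta_2 = C(m,2) = m(m-1)/2
m=28
28*27/2 = 378


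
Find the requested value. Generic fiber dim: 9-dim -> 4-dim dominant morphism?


dim(fiber)=dim(X)-dim(Y)=9-4=5


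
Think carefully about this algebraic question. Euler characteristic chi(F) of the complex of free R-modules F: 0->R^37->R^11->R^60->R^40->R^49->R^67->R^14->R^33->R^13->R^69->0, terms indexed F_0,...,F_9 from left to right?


chi = sum (-1)^i * rank:
(-1)^0*37=37
(-1)^1*11=-11
(-1)^2*60=60
(-1)^3*40=-40
(-1)^4*49=49
(-1)^5*67=-67
(-1)^6*14=14
(-1)^7*33=-33
(-1)^8*13=13
(-1)^9*69=-69
chi=-47


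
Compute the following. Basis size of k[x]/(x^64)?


Basis: 1,x,...,x^63
dim=64


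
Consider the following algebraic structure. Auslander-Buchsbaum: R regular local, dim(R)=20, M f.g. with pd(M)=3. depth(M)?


pd+depth=depth(R)=20
depth=20-3=17


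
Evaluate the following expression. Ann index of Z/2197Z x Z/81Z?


Exponent = lcm of the cyclic orders; pairwise coprime => product.
13^3*3^4=2197*81=177957


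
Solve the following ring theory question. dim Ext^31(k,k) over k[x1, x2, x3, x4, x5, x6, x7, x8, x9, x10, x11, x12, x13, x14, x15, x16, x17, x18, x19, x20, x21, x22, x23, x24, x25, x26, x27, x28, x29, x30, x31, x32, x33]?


C(n,i)=C(33,31)=528


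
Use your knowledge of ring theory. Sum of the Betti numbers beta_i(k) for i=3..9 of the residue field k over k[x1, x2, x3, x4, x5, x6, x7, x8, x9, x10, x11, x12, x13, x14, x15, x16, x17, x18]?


Koszul resolution: beta_i(k)=C(n,i), n=18
C(18,3)=816, C(18,4)=3060, C(18,5)=8568, C(18,6)=18564, C(18,7)=31824, C(18,8)=43758, C(18,9)=48620
Sum=155210


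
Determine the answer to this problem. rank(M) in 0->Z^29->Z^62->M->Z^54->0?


Alt sum=0:
(-1)^0*29 + (-1)^1*62 + (-1)^2*? + (-1)^3*54=0
rank(M)=87


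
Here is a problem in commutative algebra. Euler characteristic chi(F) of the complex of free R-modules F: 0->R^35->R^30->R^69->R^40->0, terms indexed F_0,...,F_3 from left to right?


chi = sum (-1)^i * rank:
(-1)^0*35=35
(-1)^1*30=-30
(-1)^2*69=69
(-1)^3*40=-40
chi=34


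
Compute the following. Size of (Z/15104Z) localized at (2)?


2-primary part: 15104=2^8*59
Size=2^8=256


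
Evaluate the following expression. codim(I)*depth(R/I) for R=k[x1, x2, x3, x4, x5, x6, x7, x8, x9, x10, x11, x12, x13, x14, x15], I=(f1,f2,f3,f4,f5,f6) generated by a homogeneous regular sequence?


codim=6, depth=dim(R/I)=15-6=9
Product=6*9=54


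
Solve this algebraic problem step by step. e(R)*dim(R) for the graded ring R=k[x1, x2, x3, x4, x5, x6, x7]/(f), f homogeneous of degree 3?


e(R)=deg(f)=3, dim(R)=7-1=6
e*dim=3*6=18


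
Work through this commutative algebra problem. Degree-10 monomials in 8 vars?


C(d+n-1,n-1)=C(17,7)=19448


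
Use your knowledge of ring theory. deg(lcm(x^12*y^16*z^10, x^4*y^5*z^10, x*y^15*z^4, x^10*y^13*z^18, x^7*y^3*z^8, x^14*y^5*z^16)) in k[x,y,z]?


lcm = componentwise max:
x: max(12,4,1,10,7,14)=14
y: max(16,5,15,13,3,5)=16
z: max(10,10,4,18,8,16)=18
Total=14+16+18=48


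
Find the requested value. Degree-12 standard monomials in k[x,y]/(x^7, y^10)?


k[x,y], I = (x^7, y^10), d = 12
Need i < 7 and d-i < 10.
Range: 3 <= i <= 6.
H(12) = 4


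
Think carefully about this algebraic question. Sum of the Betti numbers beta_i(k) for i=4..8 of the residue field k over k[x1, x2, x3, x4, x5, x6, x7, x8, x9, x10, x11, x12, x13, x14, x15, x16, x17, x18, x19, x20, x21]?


Koszul resolution: beta_i(k)=C(n,i), n=21
C(21,4)=5985, C(21,5)=20349, C(21,6)=54264, C(21,7)=116280, C(21,8)=203490
Sum=400368


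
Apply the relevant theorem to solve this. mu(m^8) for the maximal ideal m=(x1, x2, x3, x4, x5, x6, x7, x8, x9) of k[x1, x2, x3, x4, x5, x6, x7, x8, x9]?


Graded Nakayama: mu(m^d) = dim_k (m^d/m^(d+1)) = #degree-8 monomials in 9 vars
C(n+d-1,d)=C(16,8)=12870


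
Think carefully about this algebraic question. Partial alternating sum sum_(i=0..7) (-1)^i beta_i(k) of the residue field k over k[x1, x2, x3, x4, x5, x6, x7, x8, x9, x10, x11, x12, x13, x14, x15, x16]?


Koszul resolution: beta_i(k)=C(n,i), n=16
sum_(i=0..p) (-1)^i C(n,i) = (-1)^p C(n-1,p)
(-1)^7*C(15,7) = (-1)^7*6435 = -6435


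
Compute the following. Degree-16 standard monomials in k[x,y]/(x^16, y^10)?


k[x,y], I = (x^16, y^10), d = 16
Need i < 16 and d-i < 10.
Range: 7 <= i <= 15.
H(16) = 9


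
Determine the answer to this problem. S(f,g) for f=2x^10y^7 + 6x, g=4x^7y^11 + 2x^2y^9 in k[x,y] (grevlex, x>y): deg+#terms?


LT(f)=2x^10y^7, LT(g)=4x^7y^11
lcm(LM)=x^10y^11
S(f,g) (scaled by 8 to clear denominators) = 4y^4*f - 2x^3*g = -4x^5y^9 + 24xy^4
2 terms, deg 14.
14+2=16


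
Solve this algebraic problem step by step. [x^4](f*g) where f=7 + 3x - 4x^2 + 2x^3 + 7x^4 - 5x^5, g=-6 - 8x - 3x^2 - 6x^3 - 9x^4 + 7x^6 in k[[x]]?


[x^4] = sum a_i*b_j, i+j=4
  7*-9=-63
  3*-6=-18
  -4*-3=12
  2*-8=-16
  7*-6=-42
Sum=-127


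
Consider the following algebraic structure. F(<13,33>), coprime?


gcd(13,33)=1 => F=ab-a-b=13*33-13-33=429-46=383


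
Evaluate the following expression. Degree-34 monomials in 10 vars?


C(d+n-1,n-1)=C(43,9)=563921995


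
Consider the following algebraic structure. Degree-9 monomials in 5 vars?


C(d+n-1,n-1)=C(13,4)=715


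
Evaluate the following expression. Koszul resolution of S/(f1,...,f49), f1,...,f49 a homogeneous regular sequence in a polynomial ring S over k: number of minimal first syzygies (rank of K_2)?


Regular sequence => Koszul complex is the minimal free resolution.
Syz_1 minimally generated by Koszul relations f_i*e_j - f_j*e_i (i<j): mu(Syz_1) = beta_2 = C(m,2) = m(m-1)/2
m=49
49*48/2 = 1176


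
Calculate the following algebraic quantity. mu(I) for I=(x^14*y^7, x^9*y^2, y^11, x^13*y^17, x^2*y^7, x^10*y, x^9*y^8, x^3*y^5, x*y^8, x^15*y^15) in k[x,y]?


Remove redundant (divisible by others).
x^9*y^8 redundant.
x^14*y^7 redundant.
x^15*y^15 redundant.
x^13*y^17 redundant.
Min: x^10*y, x^9*y^2, x^3*y^5, x^2*y^7, x*y^8, y^11
Count=6


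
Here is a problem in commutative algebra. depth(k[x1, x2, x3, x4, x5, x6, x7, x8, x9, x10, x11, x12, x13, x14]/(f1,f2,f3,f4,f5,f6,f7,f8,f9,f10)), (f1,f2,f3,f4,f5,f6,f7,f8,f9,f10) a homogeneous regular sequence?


depth(R)=14
depth(R/I)=14-10=4


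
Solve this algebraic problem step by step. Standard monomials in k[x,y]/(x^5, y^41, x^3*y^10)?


k[x,y]/I, I = (x^5, y^41, x^3*y^10)
Rect: 5x41=205. Corner: (5-3)x(41-10)=62.
dim = 205-62 = 143


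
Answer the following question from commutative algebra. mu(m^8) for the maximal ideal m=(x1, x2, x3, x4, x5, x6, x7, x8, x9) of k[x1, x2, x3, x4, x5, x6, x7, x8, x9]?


Graded Nakayama: mu(m^d) = dim_k (m^d/m^(d+1)) = #degree-8 monomials in 9 vars
C(n+d-1,d)=C(16,8)=12870


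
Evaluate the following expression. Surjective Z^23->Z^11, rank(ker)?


rank(ker) = 23-11 = 12


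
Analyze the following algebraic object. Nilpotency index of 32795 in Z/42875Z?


32795^k mod 42875:
k=1: 32795
k=2: 35525
k=3: 0
First zero at k = 3


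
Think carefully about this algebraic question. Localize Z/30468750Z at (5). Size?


5-primary part: 30468750=5^8*78
Size=5^8=390625


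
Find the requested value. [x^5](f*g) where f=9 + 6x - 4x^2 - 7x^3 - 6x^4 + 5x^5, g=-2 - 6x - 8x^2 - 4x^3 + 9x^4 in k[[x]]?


[x^5] = sum a_i*b_j, i+j=5
  6*9=54
  -4*-4=16
  -7*-8=56
  -6*-6=36
  5*-2=-10
Sum=152


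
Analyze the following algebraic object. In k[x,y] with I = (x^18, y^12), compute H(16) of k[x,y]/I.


k[x,y], I = (x^18, y^12), d = 16
Need i < 18 and d-i < 12.
Range: 5 <= i <= 16.
H(16) = 12


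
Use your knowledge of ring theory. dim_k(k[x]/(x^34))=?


Basis: 1,x,...,x^33
dim=34


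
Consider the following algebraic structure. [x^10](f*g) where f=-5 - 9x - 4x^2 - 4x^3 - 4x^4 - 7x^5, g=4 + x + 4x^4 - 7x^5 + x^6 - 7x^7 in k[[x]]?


[x^10] = sum a_i*b_j, i+j=10
  -4*-7=28
  -4*1=-4
  -7*-7=49
Sum=73


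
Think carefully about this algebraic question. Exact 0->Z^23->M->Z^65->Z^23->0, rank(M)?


Alt sum=0:
(-1)^0*23 + (-1)^1*? + (-1)^2*65 + (-1)^3*23=0
rank(M)=65


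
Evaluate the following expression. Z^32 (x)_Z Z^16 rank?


rank(M(x)N) = rank(M)*rank(N)
32*16 = 512


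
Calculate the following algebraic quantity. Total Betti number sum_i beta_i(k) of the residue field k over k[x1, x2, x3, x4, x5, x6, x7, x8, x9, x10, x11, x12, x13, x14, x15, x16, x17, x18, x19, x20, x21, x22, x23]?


Koszul resolution: beta_i(k)=C(n,i), n=23
sum_i C(23,i) = 2^23 = 8388608


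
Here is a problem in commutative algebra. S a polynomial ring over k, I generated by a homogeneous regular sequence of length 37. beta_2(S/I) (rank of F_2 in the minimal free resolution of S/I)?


Regular sequence => Koszul complex is the minimal free resolution.
Syz_1 minimally generated by Koszul relations f_i*e_j - f_j*e_i (i<j): mu(Syz_1) = beta_2 = C(m,2) = m(m-1)/2
m=37
37*36/2 = 666


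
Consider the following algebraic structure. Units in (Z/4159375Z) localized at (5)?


Local ring = Z/3125Z.
phi(3125) = 5^4*(5-1) = 2500


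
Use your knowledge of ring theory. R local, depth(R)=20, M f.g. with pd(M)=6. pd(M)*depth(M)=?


pd+depth=20
depth=20-6=14
pd*depth=6*14=84


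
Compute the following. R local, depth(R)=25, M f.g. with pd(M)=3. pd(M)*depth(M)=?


pd+depth=25
depth=25-3=22
pd*depth=3*22=66


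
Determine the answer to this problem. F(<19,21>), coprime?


gcd(19,21)=1 => F=ab-a-b=19*21-19-21=399-40=359


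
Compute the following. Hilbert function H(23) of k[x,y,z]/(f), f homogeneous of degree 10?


C(25,2)-C(15,2)=300-105=195


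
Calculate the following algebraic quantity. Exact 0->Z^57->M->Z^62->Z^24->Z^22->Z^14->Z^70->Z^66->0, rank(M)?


Alt sum=0:
(-1)^0*57 + (-1)^1*? + (-1)^2*62 + (-1)^3*24 + (-1)^4*22 + (-1)^5*14 + (-1)^6*70 + (-1)^7*66=0
rank(M)=107


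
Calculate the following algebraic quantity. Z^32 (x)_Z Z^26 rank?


rank(M(x)N) = rank(M)*rank(N)
32*26 = 832


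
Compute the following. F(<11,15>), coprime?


gcd(11,15)=1 => F=ab-a-b=11*15-11-15=165-26=139


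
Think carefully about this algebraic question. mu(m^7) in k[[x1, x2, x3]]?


C(n+d-1,d)=C(9,7)=36


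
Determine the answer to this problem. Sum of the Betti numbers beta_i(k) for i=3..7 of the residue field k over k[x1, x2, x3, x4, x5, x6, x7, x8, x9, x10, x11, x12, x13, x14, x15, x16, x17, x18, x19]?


Koszul resolution: beta_i(k)=C(n,i), n=19
C(19,3)=969, C(19,4)=3876, C(19,5)=11628, C(19,6)=27132, C(19,7)=50388
Sum=93993


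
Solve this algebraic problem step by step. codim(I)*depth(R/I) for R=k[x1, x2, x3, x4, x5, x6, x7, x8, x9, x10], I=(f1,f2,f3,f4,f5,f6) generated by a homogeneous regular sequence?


codim=6, depth=dim(R/I)=10-6=4
Product=6*4=24


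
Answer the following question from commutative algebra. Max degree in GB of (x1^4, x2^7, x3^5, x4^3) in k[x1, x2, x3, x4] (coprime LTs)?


Pure powers, coprime LTs => already GB.
Degrees: 4, 7, 5, 3
Max=7


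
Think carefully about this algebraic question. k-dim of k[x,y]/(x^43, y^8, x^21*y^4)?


k[x,y]/I, I = (x^43, y^8, x^21*y^4)
Rect: 43x8=344. Corner: (43-21)x(8-4)=88.
dim = 344-88 = 256


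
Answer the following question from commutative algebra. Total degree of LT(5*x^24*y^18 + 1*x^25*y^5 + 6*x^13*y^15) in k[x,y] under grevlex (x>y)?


LT: 5*x^24*y^18
deg_x=24, deg_y=18
Total=24+18=42


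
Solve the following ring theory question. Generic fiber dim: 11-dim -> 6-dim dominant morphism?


dim(fiber)=dim(X)-dim(Y)=11-6=5


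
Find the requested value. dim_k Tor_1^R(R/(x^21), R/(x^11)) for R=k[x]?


Tor_1(R/I,R/J)=(I cap J)/IJ=(x^21)/(x^32)
dim=32-21=min(21,11)=11


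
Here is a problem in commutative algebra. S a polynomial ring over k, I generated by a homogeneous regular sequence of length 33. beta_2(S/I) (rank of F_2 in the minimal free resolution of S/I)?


Regular sequence => Koszul complex is the minimal free resolution.
Syz_1 minimally generated by Koszul relations f_i*e_j - f_j*e_i (i<j): mu(Syz_1) = beta_2 = C(m,2) = m(m-1)/2
m=33
33*32/2 = 528


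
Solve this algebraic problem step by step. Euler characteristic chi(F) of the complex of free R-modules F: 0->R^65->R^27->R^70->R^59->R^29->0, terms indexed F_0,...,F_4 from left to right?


chi = sum (-1)^i * rank:
(-1)^0*65=65
(-1)^1*27=-27
(-1)^2*70=70
(-1)^3*59=-59
(-1)^4*29=29
chi=78


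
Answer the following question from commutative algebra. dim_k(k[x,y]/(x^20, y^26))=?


Basis: x^i*y^j, i<20, j<26
20*26=520


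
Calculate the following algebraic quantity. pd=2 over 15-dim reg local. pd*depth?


pd+depth=15
depth=15-2=13
pd*depth=2*13=26


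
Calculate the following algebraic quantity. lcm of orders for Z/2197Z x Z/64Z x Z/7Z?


Exponent = lcm of the cyclic orders; pairwise coprime => product.
13^3*2^6*7^1=2197*64*7=984256


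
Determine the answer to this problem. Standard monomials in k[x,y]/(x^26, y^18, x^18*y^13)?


k[x,y]/I, I = (x^26, y^18, x^18*y^13)
Rect: 26x18=468. Corner: (26-18)x(18-13)=40.
dim = 468-40 = 428


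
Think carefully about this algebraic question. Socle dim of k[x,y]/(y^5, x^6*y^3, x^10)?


Socle = ann(m) = span of standard monomials u with x*u, y*u in I (staircase corners).
Minimal generators: x^10, x^6*y^3, y^5
Corners: x^5y^4, x^9y^2
Socle dim=2


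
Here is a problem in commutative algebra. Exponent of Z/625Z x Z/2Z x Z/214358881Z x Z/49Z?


Exponent = lcm of the cyclic orders; pairwise coprime => product.
5^4*2^1*11^8*7^2=625*2*214358881*49=13129481461250


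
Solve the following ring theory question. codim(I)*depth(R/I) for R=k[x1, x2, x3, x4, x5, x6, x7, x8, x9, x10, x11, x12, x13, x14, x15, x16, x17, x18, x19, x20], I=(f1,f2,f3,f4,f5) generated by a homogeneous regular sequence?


codim=5, depth=dim(R/I)=20-5=15
Product=5*15=75


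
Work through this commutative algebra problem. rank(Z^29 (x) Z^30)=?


rank(M(x)N) = rank(M)*rank(N)
29*30 = 870


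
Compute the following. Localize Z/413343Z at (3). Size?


3-primary part: 413343=3^10*7
Size=3^10=59049


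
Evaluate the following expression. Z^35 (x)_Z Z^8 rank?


rank(M(x)N) = rank(M)*rank(N)
35*8 = 280


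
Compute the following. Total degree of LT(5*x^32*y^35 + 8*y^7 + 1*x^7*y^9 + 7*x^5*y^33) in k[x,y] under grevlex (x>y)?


LT: 5*x^32*y^35
deg_x=32, deg_y=35
Total=32+35=67


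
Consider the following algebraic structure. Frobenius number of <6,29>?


gcd(6,29)=1 => F=ab-a-b=6*29-6-29=174-35=139


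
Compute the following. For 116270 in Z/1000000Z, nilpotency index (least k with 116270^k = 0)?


116270^k mod 1000000:
k=1: 116270
k=2: 712900
k=3: 883000
k=4: 410000
k=5: 700000
k=6: 0
First zero at k = 6


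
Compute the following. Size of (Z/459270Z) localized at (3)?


3-primary part: 459270=3^8*70
Size=3^8=6561


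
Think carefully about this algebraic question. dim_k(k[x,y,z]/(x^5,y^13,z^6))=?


Basis: x^iy^jz^k, i<5,j<13,k<6
5*13*6=390


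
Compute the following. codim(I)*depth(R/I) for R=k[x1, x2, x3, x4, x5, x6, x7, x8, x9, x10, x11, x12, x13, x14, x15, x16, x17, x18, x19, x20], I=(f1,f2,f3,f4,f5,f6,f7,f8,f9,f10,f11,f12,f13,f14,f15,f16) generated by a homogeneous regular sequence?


codim=16, depth=dim(R/I)=20-16=4
Product=16*4=64


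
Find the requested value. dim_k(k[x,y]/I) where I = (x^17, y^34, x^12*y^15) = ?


k[x,y]/I, I = (x^17, y^34, x^12*y^15)
Rect: 17x34=578. Corner: (17-12)x(34-15)=95.
dim = 578-95 = 483


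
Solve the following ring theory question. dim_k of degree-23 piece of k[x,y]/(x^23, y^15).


k[x,y], I = (x^23, y^15), d = 23
Need i < 23 and d-i < 15.
Range: 9 <= i <= 22.
H(23) = 14


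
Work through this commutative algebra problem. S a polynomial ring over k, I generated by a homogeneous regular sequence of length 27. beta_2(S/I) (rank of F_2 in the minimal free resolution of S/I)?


Regular sequence => Koszul complex is the minimal free resolution.
Syz_1 minimally generated by Koszul relations f_i*e_j - f_j*e_i (i<j): mu(Syz_1) = beta_2 = C(m,2) = m(m-1)/2
m=27
27*26/2 = 351


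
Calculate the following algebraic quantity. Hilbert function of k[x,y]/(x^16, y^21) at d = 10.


k[x,y], I = (x^16, y^21), d = 10
Need i < 16 and d-i < 21.
Range: 0 <= i <= 10.
H(10) = 11


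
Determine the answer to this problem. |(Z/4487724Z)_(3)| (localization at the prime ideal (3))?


3-primary part: 4487724=3^10*76
Size=3^10=59049


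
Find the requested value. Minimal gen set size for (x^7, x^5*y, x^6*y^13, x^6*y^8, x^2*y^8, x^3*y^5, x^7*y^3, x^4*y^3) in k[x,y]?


Remove redundant (divisible by others).
x^7*y^3 redundant.
x^6*y^13 redundant.
x^6*y^8 redundant.
Min: x^7, x^5*y, x^4*y^3, x^3*y^5, x^2*y^8
Count=5


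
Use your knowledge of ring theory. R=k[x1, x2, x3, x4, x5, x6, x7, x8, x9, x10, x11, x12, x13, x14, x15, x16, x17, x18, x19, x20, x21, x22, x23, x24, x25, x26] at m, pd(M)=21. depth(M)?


pd+depth=depth(R)=26
depth=26-21=5


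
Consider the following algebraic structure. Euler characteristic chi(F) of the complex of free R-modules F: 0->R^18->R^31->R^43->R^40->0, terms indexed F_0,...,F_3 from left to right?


chi = sum (-1)^i * rank:
(-1)^0*18=18
(-1)^1*31=-31
(-1)^2*43=43
(-1)^3*40=-40
chi=-10


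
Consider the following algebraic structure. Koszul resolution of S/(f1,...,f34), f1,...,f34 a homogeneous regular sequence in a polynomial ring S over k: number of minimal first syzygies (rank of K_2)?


Regular sequence => Koszul complex is the minimal free resolution.
Syz_1 minimally generated by Koszul relations f_i*e_j - f_j*e_i (i<j): mu(Syz_1) = beta_2 = C(m,2) = m(m-1)/2
m=34
34*33/2 = 561


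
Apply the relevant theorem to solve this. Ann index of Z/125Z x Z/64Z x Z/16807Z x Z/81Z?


Exponent = lcm of the cyclic orders; pairwise coprime => product.
5^3*2^6*7^5*3^4=125*64*16807*81=10890936000


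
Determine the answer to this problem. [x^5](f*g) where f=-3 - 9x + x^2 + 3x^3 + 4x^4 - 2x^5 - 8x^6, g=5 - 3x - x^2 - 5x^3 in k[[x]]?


[x^5] = sum a_i*b_j, i+j=5
  1*-5=-5
  3*-1=-3
  4*-3=-12
  -2*5=-10
Sum=-30


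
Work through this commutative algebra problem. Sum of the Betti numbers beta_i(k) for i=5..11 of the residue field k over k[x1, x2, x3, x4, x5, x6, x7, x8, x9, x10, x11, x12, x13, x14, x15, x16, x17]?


Koszul resolution: beta_i(k)=C(n,i), n=17
C(17,5)=6188, C(17,6)=12376, C(17,7)=19448, C(17,8)=24310, C(17,9)=24310, C(17,10)=19448, C(17,11)=12376
Sum=118456


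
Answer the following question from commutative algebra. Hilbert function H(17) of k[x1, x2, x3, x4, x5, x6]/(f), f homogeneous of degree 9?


C(22,5)-C(13,5)=26334-1287=25047


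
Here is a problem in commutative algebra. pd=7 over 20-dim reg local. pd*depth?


pd+depth=20
depth=20-7=13
pd*depth=7*13=91


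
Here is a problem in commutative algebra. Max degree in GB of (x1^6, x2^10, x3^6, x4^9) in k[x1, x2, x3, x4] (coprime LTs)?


Pure powers, coprime LTs => already GB.
Degrees: 6, 10, 6, 9
Max=10


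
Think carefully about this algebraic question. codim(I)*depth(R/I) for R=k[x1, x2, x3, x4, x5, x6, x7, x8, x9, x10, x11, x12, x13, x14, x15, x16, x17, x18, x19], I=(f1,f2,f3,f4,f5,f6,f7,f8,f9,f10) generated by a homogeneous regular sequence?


codim=10, depth=dim(R/I)=19-10=9
Product=10*9=90


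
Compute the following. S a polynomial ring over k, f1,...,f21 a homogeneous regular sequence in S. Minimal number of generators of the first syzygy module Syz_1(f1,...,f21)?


Regular sequence => Koszul complex is the minimal free resolution.
Syz_1 minimally generated by Koszul relations f_i*e_j - f_j*e_i (i<j): mu(Syz_1) = beta_2 = C(m,2) = m(m-1)/2
m=21
21*20/2 = 210


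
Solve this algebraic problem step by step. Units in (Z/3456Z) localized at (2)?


Local ring = Z/128Z.
phi(128) = 2^6*(2-1) = 64


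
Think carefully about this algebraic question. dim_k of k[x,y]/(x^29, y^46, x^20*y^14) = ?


k[x,y]/I, I = (x^29, y^46, x^20*y^14)
Rect: 29x46=1334. Corner: (29-20)x(46-14)=288.
dim = 1334-288 = 1046


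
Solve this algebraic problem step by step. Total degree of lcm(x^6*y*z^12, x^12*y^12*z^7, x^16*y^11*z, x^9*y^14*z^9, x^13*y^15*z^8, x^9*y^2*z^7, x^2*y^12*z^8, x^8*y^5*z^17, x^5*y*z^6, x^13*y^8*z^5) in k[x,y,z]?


lcm = componentwise max:
x: max(6,12,16,9,13,9,2,8,5,13)=16
y: max(1,12,11,14,15,2,12,5,1,8)=15
z: max(12,7,1,9,8,7,8,17,6,5)=17
Total=16+15+17=48


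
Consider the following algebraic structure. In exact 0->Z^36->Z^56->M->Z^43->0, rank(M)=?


Alt sum=0:
(-1)^0*36 + (-1)^1*56 + (-1)^2*? + (-1)^3*43=0
rank(M)=63


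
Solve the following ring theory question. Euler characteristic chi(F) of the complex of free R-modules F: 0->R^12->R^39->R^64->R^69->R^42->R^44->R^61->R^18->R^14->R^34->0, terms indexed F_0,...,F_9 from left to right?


chi = sum (-1)^i * rank:
(-1)^0*12=12
(-1)^1*39=-39
(-1)^2*64=64
(-1)^3*69=-69
(-1)^4*42=42
(-1)^5*44=-44
(-1)^6*61=61
(-1)^7*18=-18
(-1)^8*14=14
(-1)^9*34=-34
chi=-11


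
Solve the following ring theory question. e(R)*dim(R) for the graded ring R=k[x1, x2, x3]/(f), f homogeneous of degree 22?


e(R)=deg(f)=22, dim(R)=3-1=2
e*dim=22*2=44


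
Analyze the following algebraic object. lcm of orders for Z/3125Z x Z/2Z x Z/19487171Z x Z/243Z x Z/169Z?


Exponent = lcm of the cyclic orders; pairwise coprime => product.
5^5*2^1*11^7*3^5*13^2=3125*2*19487171*243*169=5001747821606250


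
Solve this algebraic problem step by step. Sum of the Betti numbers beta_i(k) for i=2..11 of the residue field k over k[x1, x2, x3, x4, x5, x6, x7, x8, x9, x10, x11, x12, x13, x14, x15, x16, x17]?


Koszul resolution: beta_i(k)=C(n,i), n=17
C(17,2)=136, C(17,3)=680, C(17,4)=2380, C(17,5)=6188, C(17,6)=12376, C(17,7)=19448, C(17,8)=24310, C(17,9)=24310, C(17,10)=19448, C(17,11)=12376
Sum=121652


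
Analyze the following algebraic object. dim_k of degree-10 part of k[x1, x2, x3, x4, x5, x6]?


C(d+n-1,n-1)=C(15,5)=3003


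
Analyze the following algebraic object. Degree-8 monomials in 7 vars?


C(d+n-1,n-1)=C(14,6)=3003


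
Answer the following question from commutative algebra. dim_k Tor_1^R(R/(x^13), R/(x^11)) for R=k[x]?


Tor_1(R/I,R/J)=(I cap J)/IJ=(x^13)/(x^24)
dim=24-13=min(13,11)=11


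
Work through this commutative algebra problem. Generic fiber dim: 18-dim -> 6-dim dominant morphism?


dim(fiber)=dim(X)-dim(Y)=18-6=12


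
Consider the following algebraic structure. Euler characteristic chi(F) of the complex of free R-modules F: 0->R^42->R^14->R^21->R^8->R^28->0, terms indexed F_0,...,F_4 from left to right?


chi = sum (-1)^i * rank:
(-1)^0*42=42
(-1)^1*14=-14
(-1)^2*21=21
(-1)^3*8=-8
(-1)^4*28=28
chi=69


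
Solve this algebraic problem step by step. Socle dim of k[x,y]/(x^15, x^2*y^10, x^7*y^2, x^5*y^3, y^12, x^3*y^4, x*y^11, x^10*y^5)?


Socle = ann(m) = span of standard monomials u with x*u, y*u in I (staircase corners).
Redundant generators: x^10*y^5
Minimal generators: x^15, x^7*y^2, x^5*y^3, x^3*y^4, x^2*y^10, x*y^11, y^12
Corners: y^11, xy^10, x^2y^9, x^4y^3, x^6y^2, x^14y
Socle dim=6


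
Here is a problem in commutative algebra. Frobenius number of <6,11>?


gcd(6,11)=1 => F=ab-a-b=6*11-6-11=66-17=49


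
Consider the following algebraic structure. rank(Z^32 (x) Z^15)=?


rank(M(x)N) = rank(M)*rank(N)
32*15 = 480


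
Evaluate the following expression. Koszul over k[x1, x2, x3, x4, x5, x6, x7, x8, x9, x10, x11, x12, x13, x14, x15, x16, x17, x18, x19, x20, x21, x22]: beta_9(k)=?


C(n,i)=C(22,9)=497420


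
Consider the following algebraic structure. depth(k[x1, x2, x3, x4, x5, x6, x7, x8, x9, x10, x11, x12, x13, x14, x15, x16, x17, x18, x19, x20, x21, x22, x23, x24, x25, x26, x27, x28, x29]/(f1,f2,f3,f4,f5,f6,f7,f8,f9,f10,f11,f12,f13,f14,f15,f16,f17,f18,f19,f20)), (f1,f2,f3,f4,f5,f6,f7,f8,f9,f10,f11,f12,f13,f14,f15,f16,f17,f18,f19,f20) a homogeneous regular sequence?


depth(R)=29
depth(R/I)=29-20=9


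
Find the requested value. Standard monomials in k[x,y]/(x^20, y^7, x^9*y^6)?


k[x,y]/I, I = (x^20, y^7, x^9*y^6)
Rect: 20x7=140. Corner: (20-9)x(7-6)=11.
dim = 140-11 = 129


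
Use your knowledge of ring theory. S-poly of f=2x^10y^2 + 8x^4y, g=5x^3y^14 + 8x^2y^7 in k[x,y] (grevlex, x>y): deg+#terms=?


LT(f)=2x^10y^2, LT(g)=5x^3y^14
lcm(LM)=x^10y^14
S(f,g) (scaled by 10 to clear denominators) = 5y^12*f - 2x^7*g = 40x^4y^13 - 16x^9y^7
2 terms, deg 17.
17+2=19


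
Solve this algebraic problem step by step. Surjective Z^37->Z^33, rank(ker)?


rank(ker) = 37-33 = 4


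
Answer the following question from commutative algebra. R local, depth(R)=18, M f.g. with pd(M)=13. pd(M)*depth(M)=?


pd+depth=18
depth=18-13=5
pd*depth=13*5=65


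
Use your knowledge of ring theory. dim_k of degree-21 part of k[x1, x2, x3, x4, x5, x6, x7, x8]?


C(d+n-1,n-1)=C(28,7)=1184040


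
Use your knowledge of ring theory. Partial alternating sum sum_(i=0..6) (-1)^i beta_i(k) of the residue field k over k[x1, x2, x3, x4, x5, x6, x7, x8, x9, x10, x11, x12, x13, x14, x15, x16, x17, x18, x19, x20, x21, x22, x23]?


Koszul resolution: beta_i(k)=C(n,i), n=23
sum_(i=0..p) (-1)^i C(n,i) = (-1)^p C(n-1,p)
(-1)^6*C(22,6) = (-1)^6*74613 = 74613


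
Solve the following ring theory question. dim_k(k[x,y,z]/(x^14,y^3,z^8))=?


Basis: x^iy^jz^k, i<14,j<3,k<8
14*3*8=336


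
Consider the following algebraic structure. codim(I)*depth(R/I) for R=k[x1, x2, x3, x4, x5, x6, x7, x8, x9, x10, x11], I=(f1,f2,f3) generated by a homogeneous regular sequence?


codim=3, depth=dim(R/I)=11-3=8
Product=3*8=24


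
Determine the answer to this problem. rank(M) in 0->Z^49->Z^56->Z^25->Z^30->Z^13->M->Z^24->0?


Alt sum=0:
(-1)^0*49 + (-1)^1*56 + (-1)^2*25 + (-1)^3*30 + (-1)^4*13 + (-1)^5*? + (-1)^6*24=0
rank(M)=25


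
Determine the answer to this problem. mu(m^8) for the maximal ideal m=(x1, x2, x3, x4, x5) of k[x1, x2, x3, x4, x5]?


Graded Nakayama: mu(m^d) = dim_k (m^d/m^(d+1)) = #degree-8 monomials in 5 vars
C(n+d-1,d)=C(12,8)=495


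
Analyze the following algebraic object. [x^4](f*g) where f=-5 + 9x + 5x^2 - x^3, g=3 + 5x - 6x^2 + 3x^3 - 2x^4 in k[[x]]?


[x^4] = sum a_i*b_j, i+j=4
  -5*-2=10
  9*3=27
  5*-6=-30
  -1*5=-5
Sum=2


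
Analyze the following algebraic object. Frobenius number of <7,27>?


gcd(7,27)=1 => F=ab-a-b=7*27-7-27=189-34=155


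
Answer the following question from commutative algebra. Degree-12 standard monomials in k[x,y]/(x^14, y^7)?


k[x,y], I = (x^14, y^7), d = 12
Need i < 14 and d-i < 7.
Range: 6 <= i <= 12.
H(12) = 7


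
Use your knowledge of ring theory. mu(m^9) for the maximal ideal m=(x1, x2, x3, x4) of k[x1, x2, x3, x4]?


Graded Nakayama: mu(m^d) = dim_k (m^d/m^(d+1)) = #degree-9 monomials in 4 vars
C(n+d-1,d)=C(12,9)=220


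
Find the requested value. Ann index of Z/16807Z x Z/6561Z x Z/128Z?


Exponent = lcm of the cyclic orders; pairwise coprime => product.
7^5*3^8*2^7=16807*6561*128=14114653056


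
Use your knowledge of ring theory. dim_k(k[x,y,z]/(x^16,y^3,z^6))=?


Basis: x^iy^jz^k, i<16,j<3,k<6
16*3*6=288


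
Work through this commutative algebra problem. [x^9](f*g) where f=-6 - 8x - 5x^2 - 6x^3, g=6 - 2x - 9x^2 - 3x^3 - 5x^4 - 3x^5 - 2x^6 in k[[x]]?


[x^9] = sum a_i*b_j, i+j=9
  -6*-2=12
Sum=12


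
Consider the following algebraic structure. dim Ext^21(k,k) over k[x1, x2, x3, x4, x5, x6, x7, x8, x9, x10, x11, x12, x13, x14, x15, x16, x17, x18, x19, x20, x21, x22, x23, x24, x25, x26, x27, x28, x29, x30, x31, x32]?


C(n,i)=C(32,21)=129024480


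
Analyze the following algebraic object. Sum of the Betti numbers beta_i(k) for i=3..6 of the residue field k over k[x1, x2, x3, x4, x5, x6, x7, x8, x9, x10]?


Koszul resolution: beta_i(k)=C(n,i), n=10
C(10,3)=120, C(10,4)=210, C(10,5)=252, C(10,6)=210
Sum=792


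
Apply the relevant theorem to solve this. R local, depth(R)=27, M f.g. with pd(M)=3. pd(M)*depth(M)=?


pd+depth=27
depth=27-3=24
pd*depth=3*24=72


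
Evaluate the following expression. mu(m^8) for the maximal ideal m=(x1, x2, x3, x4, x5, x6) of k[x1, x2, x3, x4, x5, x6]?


Graded Nakayama: mu(m^d) = dim_k (m^d/m^(d+1)) = #degree-8 monomials in 6 vars
C(n+d-1,d)=C(13,8)=1287


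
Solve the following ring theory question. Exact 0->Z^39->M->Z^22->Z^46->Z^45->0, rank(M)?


Alt sum=0:
(-1)^0*39 + (-1)^1*? + (-1)^2*22 + (-1)^3*46 + (-1)^4*45=0
rank(M)=60


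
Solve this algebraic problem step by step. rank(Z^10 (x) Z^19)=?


rank(M(x)N) = rank(M)*rank(N)
10*19 = 190


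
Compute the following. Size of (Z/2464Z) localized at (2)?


2-primary part: 2464=2^5*77
Size=2^5=32


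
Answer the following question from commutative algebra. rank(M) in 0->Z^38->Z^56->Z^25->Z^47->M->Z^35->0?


Alt sum=0:
(-1)^0*38 + (-1)^1*56 + (-1)^2*25 + (-1)^3*47 + (-1)^4*? + (-1)^5*35=0
rank(M)=75


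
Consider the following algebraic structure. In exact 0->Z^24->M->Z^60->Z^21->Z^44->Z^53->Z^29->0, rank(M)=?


Alt sum=0:
(-1)^0*24 + (-1)^1*? + (-1)^2*60 + (-1)^3*21 + (-1)^4*44 + (-1)^5*53 + (-1)^6*29=0
rank(M)=83


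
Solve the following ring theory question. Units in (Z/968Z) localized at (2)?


Local ring = Z/8Z.
phi(8) = 2^2*(2-1) = 4


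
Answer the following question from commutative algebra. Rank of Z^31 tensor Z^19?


rank(M(x)N) = rank(M)*rank(N)
31*19 = 589


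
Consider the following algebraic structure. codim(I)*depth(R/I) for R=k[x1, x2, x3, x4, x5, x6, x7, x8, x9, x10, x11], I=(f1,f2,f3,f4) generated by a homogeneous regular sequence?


codim=4, depth=dim(R/I)=11-4=7
Product=4*7=28


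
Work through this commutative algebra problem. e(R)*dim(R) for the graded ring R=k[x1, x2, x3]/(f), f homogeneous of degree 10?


e(R)=deg(f)=10, dim(R)=3-1=2
e*dim=10*2=20


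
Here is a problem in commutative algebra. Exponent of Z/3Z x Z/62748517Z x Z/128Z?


Exponent = lcm of the cyclic orders; pairwise coprime => product.
3^1*13^7*2^7=3*62748517*128=24095430528


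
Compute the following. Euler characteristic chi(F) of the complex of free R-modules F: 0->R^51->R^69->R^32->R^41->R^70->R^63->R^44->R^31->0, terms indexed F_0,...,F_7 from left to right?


chi = sum (-1)^i * rank:
(-1)^0*51=51
(-1)^1*69=-69
(-1)^2*32=32
(-1)^3*41=-41
(-1)^4*70=70
(-1)^5*63=-63
(-1)^6*44=44
(-1)^7*31=-31
chi=-7


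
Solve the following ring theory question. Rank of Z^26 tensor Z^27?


rank(M(x)N) = rank(M)*rank(N)
26*27 = 702


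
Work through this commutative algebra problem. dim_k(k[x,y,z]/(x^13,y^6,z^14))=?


Basis: x^iy^jz^k, i<13,j<6,k<14
13*6*14=1092
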